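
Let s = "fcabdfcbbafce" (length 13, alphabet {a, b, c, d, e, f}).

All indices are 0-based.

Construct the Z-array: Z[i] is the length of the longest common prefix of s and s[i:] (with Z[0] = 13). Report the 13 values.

[13, 0, 0, 0, 0, 2, 0, 0, 0, 0, 2, 0, 0]

Z[0]=13
i=1: outside box; Z[1]=0
i=2: outside box; Z[2]=0
i=3: outside box; Z[3]=0
i=4: outside box; Z[4]=0
i=5: outside box; Z[5]=2 extend→box=[5,7)
i=6: min(r-i=1, Z[1]=0)=0; Z[6]=0
i=7: outside box; Z[7]=0
i=8: outside box; Z[8]=0
i=9: outside box; Z[9]=0
i=10: outside box; Z[10]=2 extend→box=[10,12)
i=11: min(r-i=1, Z[1]=0)=0; Z[11]=0
i=12: outside box; Z[12]=0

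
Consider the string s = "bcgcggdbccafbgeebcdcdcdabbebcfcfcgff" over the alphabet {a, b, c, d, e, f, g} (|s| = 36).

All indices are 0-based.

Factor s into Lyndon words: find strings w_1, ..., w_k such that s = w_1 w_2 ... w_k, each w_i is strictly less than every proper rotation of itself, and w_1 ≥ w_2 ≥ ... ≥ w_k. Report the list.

emit factor 1: 'bcgcggd' (i=0, period=7)
emit factor 2: 'bcc' (i=7, period=3)
emit factor 3: 'afbgeebcdcdcd' (i=10, period=13)
emit factor 4: 'abbebcfcfcgff' (i=23, period=13)

["bcgcggd", "bcc", "afbgeebcdcdcd", "abbebcfcfcgff"]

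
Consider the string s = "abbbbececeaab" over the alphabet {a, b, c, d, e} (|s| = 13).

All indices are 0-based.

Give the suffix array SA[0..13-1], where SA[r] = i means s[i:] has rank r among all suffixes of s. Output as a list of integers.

[10, 11, 0, 12, 1, 2, 3, 4, 8, 6, 9, 7, 5]

rank | idx | suffix
   0 |  10 | aab
   1 |  11 | ab
   2 |   0 | abbbbececeaab
   3 |  12 | b
   4 |   1 | bbbbececeaab
   5 |   2 | bbbececeaab
   6 |   3 | bbececeaab
   7 |   4 | bececeaab
   8 |   8 | ceaab
   9 |   6 | ceceaab
  10 |   9 | eaab
  11 |   7 | eceaab
  12 |   5 | ececeaab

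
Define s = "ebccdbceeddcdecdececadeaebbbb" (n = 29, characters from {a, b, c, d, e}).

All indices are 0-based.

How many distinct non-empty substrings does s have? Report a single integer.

396

sorted suffixes:
  #0 SA[0]=20  'adeaebbbb'
  #1 SA[1]=23  'aebbbb'
  #2 SA[2]=28  'b'
  #3 SA[3]=27  'bb'
  #4 SA[4]=26  'bbb'
  #5 SA[5]=25  'bbbb'
  #6 SA[6]=1  'bccdbceeddcdecdececadeaebbbb'
  #7 SA[7]=5  'bceeddcdecdececadeaebbbb'
  #8 SA[8]=19  'cadeaebbbb'
  #9 SA[9]=2  'ccdbceeddcdecdececadeaebbbb'
  #10 SA[10]=3  'cdbceeddcdecdececadeaebbbb'
  #11 SA[11]=11  'cdecdececadeaebbbb'
  #12 SA[12]=14  'cdececadeaebbbb'
  #13 SA[13]=17  'cecadeaebbbb'
  #14 SA[14]=6  'ceeddcdecdececadeaebbbb'
  #15 SA[15]=4  'dbceeddcdecdececadeaebbbb'
  #16 SA[16]=10  'dcdecdececadeaebbbb'
  #17 SA[17]=9  'ddcdecdececadeaebbbb'
  #18 SA[18]=21  'deaebbbb'
  #19 SA[19]=12  'decdececadeaebbbb'
  #20 SA[20]=15  'dececadeaebbbb'
  #21 SA[21]=22  'eaebbbb'
  #22 SA[22]=24  'ebbbb'
  #23 SA[23]=0  'ebccdbceeddcdecdececadeaebbbb'
  #24 SA[24]=18  'ecadeaebbbb'
  #25 SA[25]=13  'ecdececadeaebbbb'
  #26 SA[26]=16  'ececadeaebbbb'
  #27 SA[27]=8  'eddcdecdececadeaebbbb'
  #28 SA[28]=7  'eeddcdecdececadeaebbbb'

SA = [20, 23, 28, 27, 26, 25, 1, 5, 19, 2, 3, 11, 14, 17, 6, 4, 10, 9, 21, 12, 15, 22, 24, 0, 18, 13, 16, 8, 7]
[i] adj suffixes → lcp
  [1] 20/23 → 1 ('a')
  [2] 23/28 → 0 ('')
  [3] 28/27 → 1 ('b')
  [4] 27/26 → 2 ('bb')
  [5] 26/25 → 3 ('bbb')
  [6] 25/1 → 1 ('b')
  [7] 1/5 → 2 ('bc')
  [8] 5/19 → 0 ('')
  [9] 19/2 → 1 ('c')
  [10] 2/3 → 1 ('c')
  [11] 3/11 → 2 ('cd')
  [12] 11/14 → 4 ('cdec')
  [13] 14/17 → 1 ('c')
  [14] 17/6 → 2 ('ce')
  [15] 6/4 → 0 ('')
  [16] 4/10 → 1 ('d')
  [17] 10/9 → 1 ('d')
  [18] 9/21 → 1 ('d')
  [19] 21/12 → 2 ('de')
  [20] 12/15 → 3 ('dec')
  [21] 15/22 → 0 ('')
  [22] 22/24 → 1 ('e')
  [23] 24/0 → 2 ('eb')
  [24] 0/18 → 1 ('e')
  [25] 18/13 → 2 ('ec')
  [26] 13/16 → 2 ('ec')
  [27] 16/8 → 1 ('e')
  [28] 8/7 → 1 ('e')

n(n+1)/2 = 29·30/2 = 435
Σ LCP = 0 + 1 + 0 + 1 + 2 + 3 + 1 + 2 + 0 + 1 + 1 + 2 + 4 + 1 + 2 + 0 + 1 + 1 + 1 + 2 + 3 + 0 + 1 + 2 + 1 + 2 + 2 + 1 + 1 = 39
distinct = 435 − 39 = 396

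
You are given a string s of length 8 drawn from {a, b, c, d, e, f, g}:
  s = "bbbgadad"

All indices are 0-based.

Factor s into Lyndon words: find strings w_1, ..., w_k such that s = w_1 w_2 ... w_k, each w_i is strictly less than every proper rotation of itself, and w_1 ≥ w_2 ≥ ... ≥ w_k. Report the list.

emit factor 1: 'bbbg' (i=0, period=4)
emit factor 2: 'ad' (i=4, period=2)
emit factor 3: 'ad' (i=6, period=2)

["bbbg", "ad", "ad"]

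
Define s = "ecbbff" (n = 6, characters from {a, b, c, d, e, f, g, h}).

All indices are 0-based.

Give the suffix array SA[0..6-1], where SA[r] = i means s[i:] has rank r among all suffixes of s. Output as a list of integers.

rank | idx | suffix
   0 |   2 | bbff
   1 |   3 | bff
   2 |   1 | cbbff
   3 |   0 | ecbbff
   4 |   5 | f
   5 |   4 | ff

[2, 3, 1, 0, 5, 4]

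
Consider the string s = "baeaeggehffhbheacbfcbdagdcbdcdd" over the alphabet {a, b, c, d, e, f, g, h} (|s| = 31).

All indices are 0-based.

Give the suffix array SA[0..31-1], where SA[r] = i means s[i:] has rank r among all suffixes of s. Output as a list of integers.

sorted suffixes:
  #0 SA[0]=15  'acbfcbdagdcbdcdd'
  #1 SA[1]=1  'aeaeggehffhbheacbfcbdagdcbdcdd'
  #2 SA[2]=3  'aeggehffhbheacbfcbdagdcbdcdd'
  #3 SA[3]=22  'agdcbdcdd'
  #4 SA[4]=0  'baeaeggehffhbheacbfcbdagdcbdcdd'
  #5 SA[5]=20  'bdagdcbdcdd'
  #6 SA[6]=26  'bdcdd'
  #7 SA[7]=17  'bfcbdagdcbdcdd'
  #8 SA[8]=12  'bheacbfcbdagdcbdcdd'
  #9 SA[9]=19  'cbdagdcbdcdd'
  #10 SA[10]=25  'cbdcdd'
  #11 SA[11]=16  'cbfcbdagdcbdcdd'
  #12 SA[12]=28  'cdd'
  #13 SA[13]=30  'd'
  #14 SA[14]=21  'dagdcbdcdd'
  #15 SA[15]=24  'dcbdcdd'
  #16 SA[16]=27  'dcdd'
  #17 SA[17]=29  'dd'
  #18 SA[18]=14  'eacbfcbdagdcbdcdd'
  #19 SA[19]=2  'eaeggehffhbheacbfcbdagdcbdcdd'
  #20 SA[20]=4  'eggehffhbheacbfcbdagdcbdcdd'
  #21 SA[21]=7  'ehffhbheacbfcbdagdcbdcdd'
  #22 SA[22]=18  'fcbdagdcbdcdd'
  #23 SA[23]=9  'ffhbheacbfcbdagdcbdcdd'
  #24 SA[24]=10  'fhbheacbfcbdagdcbdcdd'
  #25 SA[25]=23  'gdcbdcdd'
  #26 SA[26]=6  'gehffhbheacbfcbdagdcbdcdd'
  #27 SA[27]=5  'ggehffhbheacbfcbdagdcbdcdd'
  #28 SA[28]=11  'hbheacbfcbdagdcbdcdd'
  #29 SA[29]=13  'heacbfcbdagdcbdcdd'
  #30 SA[30]=8  'hffhbheacbfcbdagdcbdcdd'

[15, 1, 3, 22, 0, 20, 26, 17, 12, 19, 25, 16, 28, 30, 21, 24, 27, 29, 14, 2, 4, 7, 18, 9, 10, 23, 6, 5, 11, 13, 8]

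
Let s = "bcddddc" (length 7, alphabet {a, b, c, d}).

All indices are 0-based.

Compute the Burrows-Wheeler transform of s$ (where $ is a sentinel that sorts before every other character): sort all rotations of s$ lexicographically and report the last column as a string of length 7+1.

c$dbdddc

rank  rotation  last
    0  $bcddddc  c
    1  bcddddc$  $
    2  c$bcdddd  d
    3  cddddc$b  b
    4  dc$bcddd  d
    5  ddc$bcdd  d
    6  dddc$bcd  d
    7  ddddc$bc  c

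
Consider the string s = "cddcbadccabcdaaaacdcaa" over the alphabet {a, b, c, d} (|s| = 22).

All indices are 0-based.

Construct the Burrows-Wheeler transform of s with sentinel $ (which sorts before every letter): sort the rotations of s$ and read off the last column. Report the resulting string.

aacdaacabcadcddba$ccdac

rank  rotation                 last
    0  $cddcbadccabcdaaaacdcaa  a
    1  a$cddcbadccabcdaaaacdca  a
    2  aa$cddcbadccabcdaaaacdc  c
    3  aaaacdcaa$cddcbadccabcd  d
    4  aaacdcaa$cddcbadccabcda  a
    5  aacdcaa$cddcbadccabcdaa  a
    6  abcdaaaacdcaa$cddcbadcc  c
    7  acdcaa$cddcbadccabcdaaa  a
    8  adccabcdaaaacdcaa$cddcb  b
    9  badccabcdaaaacdcaa$cddc  c
   10  bcdaaaacdcaa$cddcbadcca  a
   11  caa$cddcbadccabcdaaaacd  d
   12  cabcdaaaacdcaa$cddcbadc  c
   13  cbadccabcdaaaacdcaa$cdd  d
   14  ccabcdaaaacdcaa$cddcbad  d
   15  cdaaaacdcaa$cddcbadccab  b
   16  cdcaa$cddcbadccabcdaaaa  a
   17  cddcbadccabcdaaaacdcaa$  $
   18  daaaacdcaa$cddcbadccabc  c
   19  dcaa$cddcbadccabcdaaaac  c
   20  dcbadccabcdaaaacdcaa$cd  d
   21  dccabcdaaaacdcaa$cddcba  a
   22  ddcbadccabcdaaaacdcaa$c  c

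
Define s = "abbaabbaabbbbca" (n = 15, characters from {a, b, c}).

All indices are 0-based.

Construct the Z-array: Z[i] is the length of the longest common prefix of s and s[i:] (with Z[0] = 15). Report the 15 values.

Z[0]=15
i=1: i≥r, start 0; Z[1]=0
i=2: i≥r, start 0; Z[2]=0
i=3: i≥r, start 0; Z[3]=1 extend→box=[3,4)
i=4: i≥r, start 0; Z[4]=7 extend→box=[4,11)
i=5: min(r-i=6, Z[1]=0)=0; Z[5]=0
i=6: min(r-i=5, Z[2]=0)=0; Z[6]=0
i=7: min(r-i=4, Z[3]=1)=1; Z[7]=1
i=8: min(r-i=3, Z[4]=7)=3; Z[8]=3
i=9: min(r-i=2, Z[5]=0)=0; Z[9]=0
i=10: min(r-i=1, Z[6]=0)=0; Z[10]=0
i=11: i≥r, start 0; Z[11]=0
i=12: i≥r, start 0; Z[12]=0
i=13: i≥r, start 0; Z[13]=0
i=14: i≥r, start 0; Z[14]=1 extend→box=[14,15)

[15, 0, 0, 1, 7, 0, 0, 1, 3, 0, 0, 0, 0, 0, 1]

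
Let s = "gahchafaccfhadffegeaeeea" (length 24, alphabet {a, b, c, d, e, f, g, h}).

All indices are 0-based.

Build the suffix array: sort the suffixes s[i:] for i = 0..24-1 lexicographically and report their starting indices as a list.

rank→(start, suffix):
  0 → (23, 'a')
  1 → (7, 'accfhadffegeaeeea')
  2 → (12, 'adffegeaeeea')
  3 → (19, 'aeeea')
  4 → (5, 'afaccfhadffegeaeeea')
  5 → (1, 'ahchafaccfhadffegeaeeea')
  6 → (8, 'ccfhadffegeaeeea')
  7 → (9, 'cfhadffegeaeeea')
  8 → (3, 'chafaccfhadffegeaeeea')
  9 → (13, 'dffegeaeeea')
  10 → (22, 'ea')
  11 → (18, 'eaeeea')
  12 → (21, 'eea')
  13 → (20, 'eeea')
  14 → (16, 'egeaeeea')
  15 → (6, 'faccfhadffegeaeeea')
  16 → (15, 'fegeaeeea')
  17 → (14, 'ffegeaeeea')
  18 → (10, 'fhadffegeaeeea')
  19 → (0, 'gahchafaccfhadffegeaeeea')
  20 → (17, 'geaeeea')
  21 → (11, 'hadffegeaeeea')
  22 → (4, 'hafaccfhadffegeaeeea')
  23 → (2, 'hchafaccfhadffegeaeeea')

[23, 7, 12, 19, 5, 1, 8, 9, 3, 13, 22, 18, 21, 20, 16, 6, 15, 14, 10, 0, 17, 11, 4, 2]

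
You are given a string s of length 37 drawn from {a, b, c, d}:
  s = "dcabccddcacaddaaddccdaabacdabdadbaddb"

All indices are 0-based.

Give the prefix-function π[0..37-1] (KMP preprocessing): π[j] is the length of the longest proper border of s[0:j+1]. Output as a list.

[0, 0, 0, 0, 0, 0, 1, 1, 2, 3, 0, 0, 1, 1, 0, 0, 1, 1, 2, 0, 1, 0, 0, 0, 0, 0, 1, 0, 0, 1, 0, 1, 0, 0, 1, 1, 0]

π[0] = 0
j=1 s[j]='c': π[1]=0 (border '')
j=2 s[j]='a': π[2]=0 (border '')
j=3 s[j]='b': π[3]=0 (border '')
j=4 s[j]='c': π[4]=0 (border '')
j=5 s[j]='c': π[5]=0 (border '')
j=6 s[j]='d': π[6]=1 (border 'd')
j=7 s[j]='d': k: 1→0; π[7]=1 (border 'd')
j=8 s[j]='c': π[8]=2 (border 'dc')
j=9 s[j]='a': π[9]=3 (border 'dca')
j=10 s[j]='c': k: 3→0; π[10]=0 (border '')
j=11 s[j]='a': π[11]=0 (border '')
j=12 s[j]='d': π[12]=1 (border 'd')
j=13 s[j]='d': k: 1→0; π[13]=1 (border 'd')
j=14 s[j]='a': k: 1→0; π[14]=0 (border '')
j=15 s[j]='a': π[15]=0 (border '')
j=16 s[j]='d': π[16]=1 (border 'd')
j=17 s[j]='d': k: 1→0; π[17]=1 (border 'd')
j=18 s[j]='c': π[18]=2 (border 'dc')
j=19 s[j]='c': k: 2→0; π[19]=0 (border '')
j=20 s[j]='d': π[20]=1 (border 'd')
j=21 s[j]='a': k: 1→0; π[21]=0 (border '')
j=22 s[j]='a': π[22]=0 (border '')
j=23 s[j]='b': π[23]=0 (border '')
j=24 s[j]='a': π[24]=0 (border '')
j=25 s[j]='c': π[25]=0 (border '')
j=26 s[j]='d': π[26]=1 (border 'd')
j=27 s[j]='a': k: 1→0; π[27]=0 (border '')
j=28 s[j]='b': π[28]=0 (border '')
j=29 s[j]='d': π[29]=1 (border 'd')
j=30 s[j]='a': k: 1→0; π[30]=0 (border '')
j=31 s[j]='d': π[31]=1 (border 'd')
j=32 s[j]='b': k: 1→0; π[32]=0 (border '')
j=33 s[j]='a': π[33]=0 (border '')
j=34 s[j]='d': π[34]=1 (border 'd')
j=35 s[j]='d': k: 1→0; π[35]=1 (border 'd')
j=36 s[j]='b': k: 1→0; π[36]=0 (border '')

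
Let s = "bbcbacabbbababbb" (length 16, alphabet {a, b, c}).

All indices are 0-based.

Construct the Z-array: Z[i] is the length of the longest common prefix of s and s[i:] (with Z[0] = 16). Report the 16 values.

[16, 1, 0, 1, 0, 0, 0, 2, 2, 1, 0, 1, 0, 2, 2, 1]

Z[0]=16
i=1: outside box; Z[1]=1 extend→box=[1,2)
i=2: outside box; Z[2]=0
i=3: outside box; Z[3]=1 extend→box=[3,4)
i=4: outside box; Z[4]=0
i=5: outside box; Z[5]=0
i=6: outside box; Z[6]=0
i=7: outside box; Z[7]=2 extend→box=[7,9)
i=8: min(r-i=1, Z[1]=1)=1; Z[8]=2 extend→box=[8,10)
i=9: min(r-i=1, Z[1]=1)=1; Z[9]=1
i=10: outside box; Z[10]=0
i=11: outside box; Z[11]=1 extend→box=[11,12)
i=12: outside box; Z[12]=0
i=13: outside box; Z[13]=2 extend→box=[13,15)
i=14: min(r-i=1, Z[1]=1)=1; Z[14]=2 extend→box=[14,16)
i=15: min(r-i=1, Z[1]=1)=1; Z[15]=1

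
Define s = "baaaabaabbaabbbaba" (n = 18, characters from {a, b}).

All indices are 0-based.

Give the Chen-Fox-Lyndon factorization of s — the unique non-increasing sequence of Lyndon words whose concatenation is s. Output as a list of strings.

emit factor 1: 'b' (i=0, period=1)
emit factor 2: 'aaaabaabbaabbbab' (i=1, period=16)
emit factor 3: 'a' (i=17, period=1)

["b", "aaaabaabbaabbbab", "a"]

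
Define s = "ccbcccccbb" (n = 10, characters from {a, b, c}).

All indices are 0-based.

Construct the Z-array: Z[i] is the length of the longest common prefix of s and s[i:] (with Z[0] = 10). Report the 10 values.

[10, 1, 0, 2, 2, 2, 3, 1, 0, 0]

Z[0]=10
i=1: fresh scan; Z[1]=1 grow→box=[1,2)
i=2: fresh scan; Z[2]=0
i=3: fresh scan; Z[3]=2 grow→box=[3,5)
i=4: min(r-i=1, Z[1]=1)=1; Z[4]=2 grow→box=[4,6)
i=5: min(r-i=1, Z[1]=1)=1; Z[5]=2 grow→box=[5,7)
i=6: min(r-i=1, Z[1]=1)=1; Z[6]=3 grow→box=[6,9)
i=7: min(r-i=2, Z[1]=1)=1; Z[7]=1
i=8: min(r-i=1, Z[2]=0)=0; Z[8]=0
i=9: fresh scan; Z[9]=0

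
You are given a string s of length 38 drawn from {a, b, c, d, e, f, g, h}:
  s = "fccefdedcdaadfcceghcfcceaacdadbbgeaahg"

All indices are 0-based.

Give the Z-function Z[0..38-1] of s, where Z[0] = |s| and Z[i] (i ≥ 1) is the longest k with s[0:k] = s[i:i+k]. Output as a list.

Z[0]=38
i=1: outside box; Z[1]=0
i=2: outside box; Z[2]=0
i=3: outside box; Z[3]=0
i=4: outside box; Z[4]=1 extend→box=[4,5)
i=5: outside box; Z[5]=0
i=6: outside box; Z[6]=0
i=7: outside box; Z[7]=0
i=8: outside box; Z[8]=0
i=9: outside box; Z[9]=0
i=10: outside box; Z[10]=0
i=11: outside box; Z[11]=0
i=12: outside box; Z[12]=0
i=13: outside box; Z[13]=4 extend→box=[13,17)
i=14: min(r-i=3, Z[1]=0)=0; Z[14]=0
i=15: min(r-i=2, Z[2]=0)=0; Z[15]=0
i=16: min(r-i=1, Z[3]=0)=0; Z[16]=0
i=17: outside box; Z[17]=0
i=18: outside box; Z[18]=0
i=19: outside box; Z[19]=0
i=20: outside box; Z[20]=4 extend→box=[20,24)
i=21: min(r-i=3, Z[1]=0)=0; Z[21]=0
i=22: min(r-i=2, Z[2]=0)=0; Z[22]=0
i=23: min(r-i=1, Z[3]=0)=0; Z[23]=0
i=24: outside box; Z[24]=0
i=25: outside box; Z[25]=0
i=26: outside box; Z[26]=0
i=27: outside box; Z[27]=0
i=28: outside box; Z[28]=0
i=29: outside box; Z[29]=0
i=30: outside box; Z[30]=0
i=31: outside box; Z[31]=0
i=32: outside box; Z[32]=0
i=33: outside box; Z[33]=0
i=34: outside box; Z[34]=0
i=35: outside box; Z[35]=0
i=36: outside box; Z[36]=0
i=37: outside box; Z[37]=0

[38, 0, 0, 0, 1, 0, 0, 0, 0, 0, 0, 0, 0, 4, 0, 0, 0, 0, 0, 0, 4, 0, 0, 0, 0, 0, 0, 0, 0, 0, 0, 0, 0, 0, 0, 0, 0, 0]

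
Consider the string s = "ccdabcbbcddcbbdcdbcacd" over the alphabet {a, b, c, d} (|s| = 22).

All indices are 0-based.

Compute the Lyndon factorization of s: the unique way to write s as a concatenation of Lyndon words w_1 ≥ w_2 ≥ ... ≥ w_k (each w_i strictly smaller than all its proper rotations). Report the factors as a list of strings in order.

["ccd", "abcbbcddcbbdcdbcacd"]

emit factor 1: 'ccd' (i=0, period=3)
emit factor 2: 'abcbbcddcbbdcdbcacd' (i=3, period=19)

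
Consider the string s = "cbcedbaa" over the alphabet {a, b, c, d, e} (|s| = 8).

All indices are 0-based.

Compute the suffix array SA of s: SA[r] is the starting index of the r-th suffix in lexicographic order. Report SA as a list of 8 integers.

[7, 6, 5, 1, 0, 2, 4, 3]

rank→(start, suffix):
  0 → (7, 'a')
  1 → (6, 'aa')
  2 → (5, 'baa')
  3 → (1, 'bcedbaa')
  4 → (0, 'cbcedbaa')
  5 → (2, 'cedbaa')
  6 → (4, 'dbaa')
  7 → (3, 'edbaa')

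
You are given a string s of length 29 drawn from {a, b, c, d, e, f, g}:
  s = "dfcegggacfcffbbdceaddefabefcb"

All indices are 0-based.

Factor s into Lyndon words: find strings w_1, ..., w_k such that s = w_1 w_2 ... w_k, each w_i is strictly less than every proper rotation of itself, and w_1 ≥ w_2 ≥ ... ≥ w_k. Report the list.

emit factor 1: 'df' (i=0, period=2)
emit factor 2: 'ceggg' (i=2, period=5)
emit factor 3: 'acfcffbbdceaddef' (i=7, period=16)
emit factor 4: 'abefcb' (i=23, period=6)

["df", "ceggg", "acfcffbbdceaddef", "abefcb"]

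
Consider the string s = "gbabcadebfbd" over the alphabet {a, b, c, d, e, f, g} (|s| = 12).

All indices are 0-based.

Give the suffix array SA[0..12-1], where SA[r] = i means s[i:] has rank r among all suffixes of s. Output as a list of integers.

[2, 5, 1, 3, 10, 8, 4, 11, 6, 7, 9, 0]

rank→(start, suffix):
  0 → (2, 'abcadebfbd')
  1 → (5, 'adebfbd')
  2 → (1, 'babcadebfbd')
  3 → (3, 'bcadebfbd')
  4 → (10, 'bd')
  5 → (8, 'bfbd')
  6 → (4, 'cadebfbd')
  7 → (11, 'd')
  8 → (6, 'debfbd')
  9 → (7, 'ebfbd')
  10 → (9, 'fbd')
  11 → (0, 'gbabcadebfbd')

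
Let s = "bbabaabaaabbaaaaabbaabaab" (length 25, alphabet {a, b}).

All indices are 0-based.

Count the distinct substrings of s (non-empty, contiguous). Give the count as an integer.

rank | idx | suffix
   0 |  12 | aaaaabbaabaab
   1 |  13 | aaaabbaabaab
   2 |   7 | aaabbaaaaabbaabaab
   3 |  14 | aaabbaabaab
   4 |  22 | aab
   5 |   4 | aabaaabbaaaaabbaabaab
   6 |  19 | aabaab
   7 |   8 | aabbaaaaabbaabaab
   8 |  15 | aabbaabaab
   9 |  23 | ab
  10 |   5 | abaaabbaaaaabbaabaab
  11 |  20 | abaab
  12 |   2 | abaabaaabbaaaaabbaabaab
  13 |   9 | abbaaaaabbaabaab
  14 |  16 | abbaabaab
  15 |  24 | b
  16 |  11 | baaaaabbaabaab
  17 |   6 | baaabbaaaaabbaabaab
  18 |  21 | baab
  19 |   3 | baabaaabbaaaaabbaabaab
  20 |  18 | baabaab
  21 |   1 | babaabaaabbaaaaabbaabaab
  22 |  10 | bbaaaaabbaabaab
  23 |  17 | bbaabaab
  24 |   0 | bbabaabaaabbaaaaabbaabaab

SA = [12, 13, 7, 14, 22, 4, 19, 8, 15, 23, 5, 20, 2, 9, 16, 24, 11, 6, 21, 3, 18, 1, 10, 17, 0]
rank  pair      lcp
   1  s[12:],s[13:]  4  'aaaa'
   2  s[13:],s[7:]  3  'aaa'
   3  s[7:],s[14:]  7  'aaabbaa'
   4  s[14:],s[22:]  2  'aa'
   5  s[22:],s[4:]  3  'aab'
   6  s[4:],s[19:]  5  'aabaa'
   7  s[19:],s[8:]  3  'aab'
   8  s[8:],s[15:]  6  'aabbaa'
   9  s[15:],s[23:]  1  'a'
  10  s[23:],s[5:]  2  'ab'
  11  s[5:],s[20:]  4  'abaa'
  12  s[20:],s[2:]  5  'abaab'
  13  s[2:],s[9:]  2  'ab'
  14  s[9:],s[16:]  5  'abbaa'
  15  s[16:],s[24:]  0  ''
  16  s[24:],s[11:]  1  'b'
  17  s[11:],s[6:]  4  'baaa'
  18  s[6:],s[21:]  3  'baa'
  19  s[21:],s[3:]  4  'baab'
  20  s[3:],s[18:]  6  'baabaa'
  21  s[18:],s[1:]  2  'ba'
  22  s[1:],s[10:]  1  'b'
  23  s[10:],s[17:]  4  'bbaa'
  24  s[17:],s[0:]  3  'bba'

n(n+1)/2 = 25·26/2 = 325
Σ LCP = 0 + 4 + 3 + 7 + 2 + 3 + 5 + 3 + 6 + 1 + 2 + 4 + 5 + 2 + 5 + 0 + 1 + 4 + 3 + 4 + 6 + 2 + 1 + 4 + 3 = 80
distinct = 325 − 80 = 245

245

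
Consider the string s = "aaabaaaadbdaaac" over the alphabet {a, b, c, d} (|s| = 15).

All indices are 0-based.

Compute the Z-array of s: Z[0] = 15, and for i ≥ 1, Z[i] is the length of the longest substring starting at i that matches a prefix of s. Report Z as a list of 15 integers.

[15, 2, 1, 0, 3, 3, 2, 1, 0, 0, 0, 3, 2, 1, 0]

Z[0]=15
i=1: i≥r, start 0; Z[1]=2 scan→box=[1,3)
i=2: min(r-i=1, Z[1]=2)=1; Z[2]=1
i=3: i≥r, start 0; Z[3]=0
i=4: i≥r, start 0; Z[4]=3 scan→box=[4,7)
i=5: min(r-i=2, Z[1]=2)=2; Z[5]=3 scan→box=[5,8)
i=6: min(r-i=2, Z[1]=2)=2; Z[6]=2
i=7: min(r-i=1, Z[2]=1)=1; Z[7]=1
i=8: i≥r, start 0; Z[8]=0
i=9: i≥r, start 0; Z[9]=0
i=10: i≥r, start 0; Z[10]=0
i=11: i≥r, start 0; Z[11]=3 scan→box=[11,14)
i=12: min(r-i=2, Z[1]=2)=2; Z[12]=2
i=13: min(r-i=1, Z[2]=1)=1; Z[13]=1
i=14: i≥r, start 0; Z[14]=0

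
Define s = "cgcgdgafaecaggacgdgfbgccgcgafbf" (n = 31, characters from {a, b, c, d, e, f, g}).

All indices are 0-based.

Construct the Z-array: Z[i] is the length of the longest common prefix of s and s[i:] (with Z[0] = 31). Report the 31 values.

[31, 0, 2, 0, 0, 0, 0, 0, 0, 0, 1, 0, 0, 0, 0, 2, 0, 0, 0, 0, 0, 0, 1, 4, 0, 2, 0, 0, 0, 0, 0]

Z[0]=31
i=1: outside box; Z[1]=0
i=2: outside box; Z[2]=2 extend→box=[2,4)
i=3: min(r-i=1, Z[1]=0)=0; Z[3]=0
i=4: outside box; Z[4]=0
i=5: outside box; Z[5]=0
i=6: outside box; Z[6]=0
i=7: outside box; Z[7]=0
i=8: outside box; Z[8]=0
i=9: outside box; Z[9]=0
i=10: outside box; Z[10]=1 extend→box=[10,11)
i=11: outside box; Z[11]=0
i=12: outside box; Z[12]=0
i=13: outside box; Z[13]=0
i=14: outside box; Z[14]=0
i=15: outside box; Z[15]=2 extend→box=[15,17)
i=16: min(r-i=1, Z[1]=0)=0; Z[16]=0
i=17: outside box; Z[17]=0
i=18: outside box; Z[18]=0
i=19: outside box; Z[19]=0
i=20: outside box; Z[20]=0
i=21: outside box; Z[21]=0
i=22: outside box; Z[22]=1 extend→box=[22,23)
i=23: outside box; Z[23]=4 extend→box=[23,27)
i=24: min(r-i=3, Z[1]=0)=0; Z[24]=0
i=25: min(r-i=2, Z[2]=2)=2; Z[25]=2
i=26: min(r-i=1, Z[3]=0)=0; Z[26]=0
i=27: outside box; Z[27]=0
i=28: outside box; Z[28]=0
i=29: outside box; Z[29]=0
i=30: outside box; Z[30]=0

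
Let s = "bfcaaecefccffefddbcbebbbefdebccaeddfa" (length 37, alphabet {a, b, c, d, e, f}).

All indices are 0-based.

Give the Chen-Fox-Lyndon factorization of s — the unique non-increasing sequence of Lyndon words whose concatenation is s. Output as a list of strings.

["bfc", "aaecefccffefddbcbebbbefdebccaeddf", "a"]

emit factor 1: 'bfc' (i=0, period=3)
emit factor 2: 'aaecefccffefddbcbebbbefdebccaeddf' (i=3, period=33)
emit factor 3: 'a' (i=36, period=1)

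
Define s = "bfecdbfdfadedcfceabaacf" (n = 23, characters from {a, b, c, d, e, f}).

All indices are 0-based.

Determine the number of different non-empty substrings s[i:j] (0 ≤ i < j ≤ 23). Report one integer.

sorted suffixes:
  #0 SA[0]=19  'aacf'
  #1 SA[1]=17  'abaacf'
  #2 SA[2]=20  'acf'
  #3 SA[3]=9  'adedcfceabaacf'
  #4 SA[4]=18  'baacf'
  #5 SA[5]=5  'bfdfadedcfceabaacf'
  #6 SA[6]=0  'bfecdbfdfadedcfceabaacf'
  #7 SA[7]=3  'cdbfdfadedcfceabaacf'
  #8 SA[8]=15  'ceabaacf'
  #9 SA[9]=21  'cf'
  #10 SA[10]=13  'cfceabaacf'
  #11 SA[11]=4  'dbfdfadedcfceabaacf'
  #12 SA[12]=12  'dcfceabaacf'
  #13 SA[13]=10  'dedcfceabaacf'
  #14 SA[14]=7  'dfadedcfceabaacf'
  #15 SA[15]=16  'eabaacf'
  #16 SA[16]=2  'ecdbfdfadedcfceabaacf'
  #17 SA[17]=11  'edcfceabaacf'
  #18 SA[18]=22  'f'
  #19 SA[19]=8  'fadedcfceabaacf'
  #20 SA[20]=14  'fceabaacf'
  #21 SA[21]=6  'fdfadedcfceabaacf'
  #22 SA[22]=1  'fecdbfdfadedcfceabaacf'

SA = [19, 17, 20, 9, 18, 5, 0, 3, 15, 21, 13, 4, 12, 10, 7, 16, 2, 11, 22, 8, 14, 6, 1]
i: (SA[i-1],SA[i]) lcp shared
  1: (19,17) 1 'a'
  2: (17,20) 1 'a'
  3: (20,9) 1 'a'
  4: (9,18) 0 ''
  5: (18,5) 1 'b'
  6: (5,0) 2 'bf'
  7: (0,3) 0 ''
  8: (3,15) 1 'c'
  9: (15,21) 1 'c'
  10: (21,13) 2 'cf'
  11: (13,4) 0 ''
  12: (4,12) 1 'd'
  13: (12,10) 1 'd'
  14: (10,7) 1 'd'
  15: (7,16) 0 ''
  16: (16,2) 1 'e'
  17: (2,11) 1 'e'
  18: (11,22) 0 ''
  19: (22,8) 1 'f'
  20: (8,14) 1 'f'
  21: (14,6) 1 'f'
  22: (6,1) 1 'f'

n(n+1)/2 = 23·24/2 = 276
Σ LCP = 0 + 1 + 1 + 1 + 0 + 1 + 2 + 0 + 1 + 1 + 2 + 0 + 1 + 1 + 1 + 0 + 1 + 1 + 0 + 1 + 1 + 1 + 1 = 19
distinct = 276 − 19 = 257

257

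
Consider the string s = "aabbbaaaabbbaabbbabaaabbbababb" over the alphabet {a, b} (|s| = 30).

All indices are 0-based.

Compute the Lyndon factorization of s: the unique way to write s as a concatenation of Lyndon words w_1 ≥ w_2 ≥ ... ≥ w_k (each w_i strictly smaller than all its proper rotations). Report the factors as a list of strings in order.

["aabbb", "aaaabbbaabbbabaaabbbababb"]

emit factor 1: 'aabbb' (i=0, period=5)
emit factor 2: 'aaaabbbaabbbabaaabbbababb' (i=5, period=25)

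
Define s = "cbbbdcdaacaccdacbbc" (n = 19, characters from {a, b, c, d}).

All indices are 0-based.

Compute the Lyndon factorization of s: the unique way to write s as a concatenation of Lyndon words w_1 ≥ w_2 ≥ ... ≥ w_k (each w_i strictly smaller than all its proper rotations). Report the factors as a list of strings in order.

emit factor 1: 'c' (i=0, period=1)
emit factor 2: 'bbbdcd' (i=1, period=6)
emit factor 3: 'aacaccdacbbc' (i=7, period=12)

["c", "bbbdcd", "aacaccdacbbc"]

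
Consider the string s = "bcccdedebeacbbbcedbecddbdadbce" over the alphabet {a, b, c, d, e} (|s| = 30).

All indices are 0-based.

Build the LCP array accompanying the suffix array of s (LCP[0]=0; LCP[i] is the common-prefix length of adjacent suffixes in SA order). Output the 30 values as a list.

[0, 1, 0, 2, 1, 2, 3, 1, 1, 2, 0, 1, 2, 1, 2, 1, 2, 0, 1, 2, 2, 1, 1, 2, 0, 1, 1, 1, 1, 2]

rank | idx | suffix
   0 |  10 | acbbbcedbecddbdadbce
   1 |  25 | adbce
   2 |  12 | bbbcedbecddbdadbce
   3 |  13 | bbcedbecddbdadbce
   4 |   0 | bcccdedebeacbbbcedbecddbdadbce
   5 |  27 | bce
   6 |  14 | bcedbecddbdadbce
   7 |  23 | bdadbce
   8 |   8 | beacbbbcedbecddbdadbce
   9 |  18 | becddbdadbce
  10 |  11 | cbbbcedbecddbdadbce
  11 |   1 | cccdedebeacbbbcedbecddbdadbce
  12 |   2 | ccdedebeacbbbcedbecddbdadbce
  13 |  20 | cddbdadbce
  14 |   3 | cdedebeacbbbcedbecddbdadbce
  15 |  28 | ce
  16 |  15 | cedbecddbdadbce
  17 |  24 | dadbce
  18 |  26 | dbce
  19 |  22 | dbdadbce
  20 |  17 | dbecddbdadbce
  21 |  21 | ddbdadbce
  22 |   6 | debeacbbbcedbecddbdadbce
  23 |   4 | dedebeacbbbcedbecddbdadbce
  24 |  29 | e
  25 |   9 | eacbbbcedbecddbdadbce
  26 |   7 | ebeacbbbcedbecddbdadbce
  27 |  19 | ecddbdadbce
  28 |  16 | edbecddbdadbce
  29 |   5 | edebeacbbbcedbecddbdadbce

SA = [10, 25, 12, 13, 0, 27, 14, 23, 8, 18, 11, 1, 2, 20, 3, 28, 15, 24, 26, 22, 17, 21, 6, 4, 29, 9, 7, 19, 16, 5]
i: (SA[i-1],SA[i]) lcp shared
  1: (10,25) 1 'a'
  2: (25,12) 0 ''
  3: (12,13) 2 'bb'
  4: (13,0) 1 'b'
  5: (0,27) 2 'bc'
  6: (27,14) 3 'bce'
  7: (14,23) 1 'b'
  8: (23,8) 1 'b'
  9: (8,18) 2 'be'
  10: (18,11) 0 ''
  11: (11,1) 1 'c'
  12: (1,2) 2 'cc'
  13: (2,20) 1 'c'
  14: (20,3) 2 'cd'
  15: (3,28) 1 'c'
  16: (28,15) 2 'ce'
  17: (15,24) 0 ''
  18: (24,26) 1 'd'
  19: (26,22) 2 'db'
  20: (22,17) 2 'db'
  21: (17,21) 1 'd'
  22: (21,6) 1 'd'
  23: (6,4) 2 'de'
  24: (4,29) 0 ''
  25: (29,9) 1 'e'
  26: (9,7) 1 'e'
  27: (7,19) 1 'e'
  28: (19,16) 1 'e'
  29: (16,5) 2 'ed'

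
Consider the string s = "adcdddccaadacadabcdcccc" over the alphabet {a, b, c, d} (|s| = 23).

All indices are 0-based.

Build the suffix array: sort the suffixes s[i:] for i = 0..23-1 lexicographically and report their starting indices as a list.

[8, 15, 11, 13, 9, 0, 16, 22, 7, 12, 21, 6, 20, 19, 17, 2, 14, 10, 5, 18, 1, 4, 3]

rank→(start, suffix):
  0 → (8, 'aadacadabcdcccc')
  1 → (15, 'abcdcccc')
  2 → (11, 'acadabcdcccc')
  3 → (13, 'adabcdcccc')
  4 → (9, 'adacadabcdcccc')
  5 → (0, 'adcdddccaadacadabcdcccc')
  6 → (16, 'bcdcccc')
  7 → (22, 'c')
  8 → (7, 'caadacadabcdcccc')
  9 → (12, 'cadabcdcccc')
  10 → (21, 'cc')
  11 → (6, 'ccaadacadabcdcccc')
  12 → (20, 'ccc')
  13 → (19, 'cccc')
  14 → (17, 'cdcccc')
  15 → (2, 'cdddccaadacadabcdcccc')
  16 → (14, 'dabcdcccc')
  17 → (10, 'dacadabcdcccc')
  18 → (5, 'dccaadacadabcdcccc')
  19 → (18, 'dcccc')
  20 → (1, 'dcdddccaadacadabcdcccc')
  21 → (4, 'ddccaadacadabcdcccc')
  22 → (3, 'dddccaadacadabcdcccc')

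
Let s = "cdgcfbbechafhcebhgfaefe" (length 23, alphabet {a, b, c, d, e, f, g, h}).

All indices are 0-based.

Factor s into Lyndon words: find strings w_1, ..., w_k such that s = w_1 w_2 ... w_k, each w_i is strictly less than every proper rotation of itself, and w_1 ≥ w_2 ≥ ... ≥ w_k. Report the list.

emit factor 1: 'cdgcf' (i=0, period=5)
emit factor 2: 'bbech' (i=5, period=5)
emit factor 3: 'afhcebhgf' (i=10, period=9)
emit factor 4: 'aefe' (i=19, period=4)

["cdgcf", "bbech", "afhcebhgf", "aefe"]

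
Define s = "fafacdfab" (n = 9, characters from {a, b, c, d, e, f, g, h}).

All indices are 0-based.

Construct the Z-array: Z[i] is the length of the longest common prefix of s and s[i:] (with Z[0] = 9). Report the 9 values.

[9, 0, 2, 0, 0, 0, 2, 0, 0]

Z[0]=9
i=1: i≥r, start 0; Z[1]=0
i=2: i≥r, start 0; Z[2]=2 scan→box=[2,4)
i=3: min(r-i=1, Z[1]=0)=0; Z[3]=0
i=4: i≥r, start 0; Z[4]=0
i=5: i≥r, start 0; Z[5]=0
i=6: i≥r, start 0; Z[6]=2 scan→box=[6,8)
i=7: min(r-i=1, Z[1]=0)=0; Z[7]=0
i=8: i≥r, start 0; Z[8]=0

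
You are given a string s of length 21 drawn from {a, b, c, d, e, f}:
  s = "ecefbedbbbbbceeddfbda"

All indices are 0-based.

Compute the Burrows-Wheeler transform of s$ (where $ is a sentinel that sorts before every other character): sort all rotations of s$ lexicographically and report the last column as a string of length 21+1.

addbbbbffbebeed$beccde

rank  rotation                last
    0  $ecefbedbbbbbceeddfbda  a
    1  a$ecefbedbbbbbceeddfbd  d
    2  bbbbbceeddfbda$ecefbed  d
    3  bbbbceeddfbda$ecefbedb  b
    4  bbbceeddfbda$ecefbedbb  b
    5  bbceeddfbda$ecefbedbbb  b
    6  bceeddfbda$ecefbedbbbb  b
    7  bda$ecefbedbbbbbceeddf  f
    8  bedbbbbbceeddfbda$ecef  f
    9  ceeddfbda$ecefbedbbbbb  b
   10  cefbedbbbbbceeddfbda$e  e
   11  da$ecefbedbbbbbceeddfb  b
   12  dbbbbbceeddfbda$ecefbe  e
   13  ddfbda$ecefbedbbbbbcee  e
   14  dfbda$ecefbedbbbbbceed  d
   15  ecefbedbbbbbceeddfbda$  $
   16  edbbbbbceeddfbda$ecefb  b
   17  eddfbda$ecefbedbbbbbce  e
   18  eeddfbda$ecefbedbbbbbc  c
   19  efbedbbbbbceeddfbda$ec  c
   20  fbda$ecefbedbbbbbceedd  d
   21  fbedbbbbbceeddfbda$ece  e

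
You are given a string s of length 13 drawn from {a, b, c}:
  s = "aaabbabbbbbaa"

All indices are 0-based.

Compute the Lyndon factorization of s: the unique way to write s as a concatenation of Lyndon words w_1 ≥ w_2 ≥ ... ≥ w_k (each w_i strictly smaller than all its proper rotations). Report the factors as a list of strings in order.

emit factor 1: 'aaabbabbbbb' (i=0, period=11)
emit factor 2: 'a' (i=11, period=1)
emit factor 3: 'a' (i=12, period=1)

["aaabbabbbbb", "a", "a"]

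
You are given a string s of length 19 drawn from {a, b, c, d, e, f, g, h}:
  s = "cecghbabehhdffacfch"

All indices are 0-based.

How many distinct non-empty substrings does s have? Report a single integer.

179

rank→(start, suffix):
  0 → (6, 'abehhdffacfch')
  1 → (14, 'acfch')
  2 → (5, 'babehhdffacfch')
  3 → (7, 'behhdffacfch')
  4 → (0, 'cecghbabehhdffacfch')
  5 → (15, 'cfch')
  6 → (2, 'cghbabehhdffacfch')
  7 → (17, 'ch')
  8 → (11, 'dffacfch')
  9 → (1, 'ecghbabehhdffacfch')
  10 → (8, 'ehhdffacfch')
  11 → (13, 'facfch')
  12 → (16, 'fch')
  13 → (12, 'ffacfch')
  14 → (3, 'ghbabehhdffacfch')
  15 → (18, 'h')
  16 → (4, 'hbabehhdffacfch')
  17 → (10, 'hdffacfch')
  18 → (9, 'hhdffacfch')

SA = [6, 14, 5, 7, 0, 15, 2, 17, 11, 1, 8, 13, 16, 12, 3, 18, 4, 10, 9]
rank  pair      lcp
   1  s[6:],s[14:]  1  'a'
   2  s[14:],s[5:]  0  ''
   3  s[5:],s[7:]  1  'b'
   4  s[7:],s[0:]  0  ''
   5  s[0:],s[15:]  1  'c'
   6  s[15:],s[2:]  1  'c'
   7  s[2:],s[17:]  1  'c'
   8  s[17:],s[11:]  0  ''
   9  s[11:],s[1:]  0  ''
  10  s[1:],s[8:]  1  'e'
  11  s[8:],s[13:]  0  ''
  12  s[13:],s[16:]  1  'f'
  13  s[16:],s[12:]  1  'f'
  14  s[12:],s[3:]  0  ''
  15  s[3:],s[18:]  0  ''
  16  s[18:],s[4:]  1  'h'
  17  s[4:],s[10:]  1  'h'
  18  s[10:],s[9:]  1  'h'

n(n+1)/2 = 19·20/2 = 190
Σ LCP = 0 + 1 + 0 + 1 + 0 + 1 + 1 + 1 + 0 + 0 + 1 + 0 + 1 + 1 + 0 + 0 + 1 + 1 + 1 = 11
distinct = 190 − 11 = 179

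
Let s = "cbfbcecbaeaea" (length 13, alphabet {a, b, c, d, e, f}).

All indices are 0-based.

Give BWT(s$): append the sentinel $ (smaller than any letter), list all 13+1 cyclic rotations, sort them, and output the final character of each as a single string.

rank  rotation        last
    0  $cbfbcecbaeaea  a
    1  a$cbfbcecbaeae  e
    2  aea$cbfbcecbae  e
    3  aeaea$cbfbcecb  b
    4  baeaea$cbfbcec  c
    5  bcecbaeaea$cbf  f
    6  bfbcecbaeaea$c  c
    7  cbaeaea$cbfbce  e
    8  cbfbcecbaeaea$  $
    9  cecbaeaea$cbfb  b
   10  ea$cbfbcecbaea  a
   11  eaea$cbfbcecba  a
   12  ecbaeaea$cbfbc  c
   13  fbcecbaeaea$cb  b

aeebcfce$baacb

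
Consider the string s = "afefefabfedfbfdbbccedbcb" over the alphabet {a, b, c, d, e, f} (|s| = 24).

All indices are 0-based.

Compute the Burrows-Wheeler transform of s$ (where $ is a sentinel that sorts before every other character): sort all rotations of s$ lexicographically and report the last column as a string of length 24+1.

rank  rotation                   last
    0  $afefefabfedfbfdbbccedbcb  b
    1  abfedfbfdbbccedbcb$afefef  f
    2  afefefabfedfbfdbbccedbcb$  $
    3  b$afefefabfedfbfdbbccedbc  c
    4  bbccedbcb$afefefabfedfbfd  d
    5  bcb$afefefabfedfbfdbbcced  d
    6  bccedbcb$afefefabfedfbfdb  b
    7  bfdbbccedbcb$afefefabfedf  f
    8  bfedfbfdbbccedbcb$afefefa  a
    9  cb$afefefabfedfbfdbbccedb  b
   10  ccedbcb$afefefabfedfbfdbb  b
   11  cedbcb$afefefabfedfbfdbbc  c
   12  dbbccedbcb$afefefabfedfbf  f
   13  dbcb$afefefabfedfbfdbbcce  e
   14  dfbfdbbccedbcb$afefefabfe  e
   15  edbcb$afefefabfedfbfdbbcc  c
   16  edfbfdbbccedbcb$afefefabf  f
   17  efabfedfbfdbbccedbcb$afef  f
   18  efefabfedfbfdbbccedbcb$af  f
   19  fabfedfbfdbbccedbcb$afefe  e
   20  fbfdbbccedbcb$afefefabfed  d
   21  fdbbccedbcb$afefefabfedfb  b
   22  fedfbfdbbccedbcb$afefefab  b
   23  fefabfedfbfdbbccedbcb$afe  e
   24  fefefabfedfbfdbbccedbcb$a  a

bf$cddbfabbcfeecfffedbbea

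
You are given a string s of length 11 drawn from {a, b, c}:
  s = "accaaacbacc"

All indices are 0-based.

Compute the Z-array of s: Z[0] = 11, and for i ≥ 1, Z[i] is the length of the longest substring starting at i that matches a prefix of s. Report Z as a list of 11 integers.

Z[0]=11
i=1: fresh scan; Z[1]=0
i=2: fresh scan; Z[2]=0
i=3: fresh scan; Z[3]=1 extend→box=[3,4)
i=4: fresh scan; Z[4]=1 extend→box=[4,5)
i=5: fresh scan; Z[5]=2 extend→box=[5,7)
i=6: min(r-i=1, Z[1]=0)=0; Z[6]=0
i=7: fresh scan; Z[7]=0
i=8: fresh scan; Z[8]=3 extend→box=[8,11)
i=9: min(r-i=2, Z[1]=0)=0; Z[9]=0
i=10: min(r-i=1, Z[2]=0)=0; Z[10]=0

[11, 0, 0, 1, 1, 2, 0, 0, 3, 0, 0]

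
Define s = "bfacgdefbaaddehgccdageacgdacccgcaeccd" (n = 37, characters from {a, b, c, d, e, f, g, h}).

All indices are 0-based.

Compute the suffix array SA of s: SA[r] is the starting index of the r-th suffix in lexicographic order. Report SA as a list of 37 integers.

sorted suffixes:
  #0 SA[0]=9  'aaddehgccdageacgdacccgcaeccd'
  #1 SA[1]=26  'acccgcaeccd'
  #2 SA[2]=22  'acgdacccgcaeccd'
  #3 SA[3]=2  'acgdefbaaddehgccdageacgdacccgcaeccd'
  #4 SA[4]=10  'addehgccdageacgdacccgcaeccd'
  #5 SA[5]=32  'aeccd'
  #6 SA[6]=19  'ageacgdacccgcaeccd'
  #7 SA[7]=8  'baaddehgccdageacgdacccgcaeccd'
  #8 SA[8]=0  'bfacgdefbaaddehgccdageacgdacccgcaeccd'
  #9 SA[9]=31  'caeccd'
  #10 SA[10]=27  'cccgcaeccd'
  #11 SA[11]=34  'ccd'
  #12 SA[12]=16  'ccdageacgdacccgcaeccd'
  #13 SA[13]=28  'ccgcaeccd'
  #14 SA[14]=35  'cd'
  #15 SA[15]=17  'cdageacgdacccgcaeccd'
  #16 SA[16]=29  'cgcaeccd'
  #17 SA[17]=23  'cgdacccgcaeccd'
  #18 SA[18]=3  'cgdefbaaddehgccdageacgdacccgcaeccd'
  #19 SA[19]=36  'd'
  #20 SA[20]=25  'dacccgcaeccd'
  #21 SA[21]=18  'dageacgdacccgcaeccd'
  #22 SA[22]=11  'ddehgccdageacgdacccgcaeccd'
  #23 SA[23]=5  'defbaaddehgccdageacgdacccgcaeccd'
  #24 SA[24]=12  'dehgccdageacgdacccgcaeccd'
  #25 SA[25]=21  'eacgdacccgcaeccd'
  #26 SA[26]=33  'eccd'
  #27 SA[27]=6  'efbaaddehgccdageacgdacccgcaeccd'
  #28 SA[28]=13  'ehgccdageacgdacccgcaeccd'
  #29 SA[29]=1  'facgdefbaaddehgccdageacgdacccgcaeccd'
  #30 SA[30]=7  'fbaaddehgccdageacgdacccgcaeccd'
  #31 SA[31]=30  'gcaeccd'
  #32 SA[32]=15  'gccdageacgdacccgcaeccd'
  #33 SA[33]=24  'gdacccgcaeccd'
  #34 SA[34]=4  'gdefbaaddehgccdageacgdacccgcaeccd'
  #35 SA[35]=20  'geacgdacccgcaeccd'
  #36 SA[36]=14  'hgccdageacgdacccgcaeccd'

[9, 26, 22, 2, 10, 32, 19, 8, 0, 31, 27, 34, 16, 28, 35, 17, 29, 23, 3, 36, 25, 18, 11, 5, 12, 21, 33, 6, 13, 1, 7, 30, 15, 24, 4, 20, 14]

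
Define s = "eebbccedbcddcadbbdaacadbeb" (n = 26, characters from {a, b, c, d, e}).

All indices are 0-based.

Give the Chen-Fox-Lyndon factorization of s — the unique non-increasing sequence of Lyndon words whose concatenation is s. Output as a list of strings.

emit factor 1: 'e' (i=0, period=1)
emit factor 2: 'e' (i=1, period=1)
emit factor 3: 'bbccedbcddc' (i=2, period=11)
emit factor 4: 'adbbd' (i=13, period=5)
emit factor 5: 'aacadbeb' (i=18, period=8)

["e", "e", "bbccedbcddc", "adbbd", "aacadbeb"]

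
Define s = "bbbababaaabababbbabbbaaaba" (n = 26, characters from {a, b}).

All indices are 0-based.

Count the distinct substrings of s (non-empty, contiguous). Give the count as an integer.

rank→(start, suffix):
  0 → (25, 'a')
  1 → (21, 'aaaba')
  2 → (7, 'aaabababbbabbbaaaba')
  3 → (22, 'aaba')
  4 → (8, 'aabababbbabbbaaaba')
  5 → (23, 'aba')
  6 → (5, 'abaaabababbbabbbaaaba')
  7 → (3, 'ababaaabababbbabbbaaaba')
  8 → (9, 'abababbbabbbaaaba')
  9 → (11, 'ababbbabbbaaaba')
  10 → (17, 'abbbaaaba')
  11 → (13, 'abbbabbbaaaba')
  12 → (24, 'ba')
  13 → (20, 'baaaba')
  14 → (6, 'baaabababbbabbbaaaba')
  15 → (4, 'babaaabababbbabbbaaaba')
  16 → (2, 'bababaaabababbbabbbaaaba')
  17 → (10, 'bababbbabbbaaaba')
  18 → (16, 'babbbaaaba')
  19 → (12, 'babbbabbbaaaba')
  20 → (19, 'bbaaaba')
  21 → (1, 'bbababaaabababbbabbbaaaba')
  22 → (15, 'bbabbbaaaba')
  23 → (18, 'bbbaaaba')
  24 → (0, 'bbbababaaabababbbabbbaaaba')
  25 → (14, 'bbbabbbaaaba')

SA = [25, 21, 7, 22, 8, 23, 5, 3, 9, 11, 17, 13, 24, 20, 6, 4, 2, 10, 16, 12, 19, 1, 15, 18, 0, 14]
rank  pair      lcp
   1  s[25:],s[21:]  1  'a'
   2  s[21:],s[7:]  5  'aaaba'
   3  s[7:],s[22:]  2  'aa'
   4  s[22:],s[8:]  4  'aaba'
   5  s[8:],s[23:]  1  'a'
   6  s[23:],s[5:]  3  'aba'
   7  s[5:],s[3:]  3  'aba'
   8  s[3:],s[9:]  5  'ababa'
   9  s[9:],s[11:]  4  'abab'
  10  s[11:],s[17:]  2  'ab'
  11  s[17:],s[13:]  5  'abbba'
  12  s[13:],s[24:]  0  ''
  13  s[24:],s[20:]  2  'ba'
  14  s[20:],s[6:]  6  'baaaba'
  15  s[6:],s[4:]  2  'ba'
  16  s[4:],s[2:]  4  'baba'
  17  s[2:],s[10:]  5  'babab'
  18  s[10:],s[16:]  3  'bab'
  19  s[16:],s[12:]  6  'babbba'
  20  s[12:],s[19:]  1  'b'
  21  s[19:],s[1:]  3  'bba'
  22  s[1:],s[15:]  4  'bbab'
  23  s[15:],s[18:]  2  'bb'
  24  s[18:],s[0:]  4  'bbba'
  25  s[0:],s[14:]  5  'bbbab'

n(n+1)/2 = 26·27/2 = 351
Σ LCP = 0 + 1 + 5 + 2 + 4 + 1 + 3 + 3 + 5 + 4 + 2 + 5 + 0 + 2 + 6 + 2 + 4 + 5 + 3 + 6 + 1 + 3 + 4 + 2 + 4 + 5 = 82
distinct = 351 − 82 = 269

269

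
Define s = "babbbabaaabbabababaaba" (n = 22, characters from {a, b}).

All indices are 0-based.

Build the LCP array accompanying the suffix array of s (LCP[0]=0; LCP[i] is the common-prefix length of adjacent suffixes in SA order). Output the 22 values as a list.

rank→(start, suffix):
  0 → (21, 'a')
  1 → (7, 'aaabbabababaaba')
  2 → (18, 'aaba')
  3 → (8, 'aabbabababaaba')
  4 → (19, 'aba')
  5 → (5, 'abaaabbabababaaba')
  6 → (16, 'abaaba')
  7 → (14, 'ababaaba')
  8 → (12, 'abababaaba')
  9 → (9, 'abbabababaaba')
  10 → (1, 'abbbabaaabbabababaaba')
  11 → (20, 'ba')
  12 → (6, 'baaabbabababaaba')
  13 → (17, 'baaba')
  14 → (4, 'babaaabbabababaaba')
  15 → (15, 'babaaba')
  16 → (13, 'bababaaba')
  17 → (11, 'babababaaba')
  18 → (0, 'babbbabaaabbabababaaba')
  19 → (3, 'bbabaaabbabababaaba')
  20 → (10, 'bbabababaaba')
  21 → (2, 'bbbabaaabbabababaaba')

SA = [21, 7, 18, 8, 19, 5, 16, 14, 12, 9, 1, 20, 6, 17, 4, 15, 13, 11, 0, 3, 10, 2]
i: (SA[i-1],SA[i]) lcp shared
  1: (21,7) 1 'a'
  2: (7,18) 2 'aa'
  3: (18,8) 3 'aab'
  4: (8,19) 1 'a'
  5: (19,5) 3 'aba'
  6: (5,16) 4 'abaa'
  7: (16,14) 3 'aba'
  8: (14,12) 5 'ababa'
  9: (12,9) 2 'ab'
  10: (9,1) 3 'abb'
  11: (1,20) 0 ''
  12: (20,6) 2 'ba'
  13: (6,17) 3 'baa'
  14: (17,4) 2 'ba'
  15: (4,15) 5 'babaa'
  16: (15,13) 4 'baba'
  17: (13,11) 6 'bababa'
  18: (11,0) 3 'bab'
  19: (0,3) 1 'b'
  20: (3,10) 5 'bbaba'
  21: (10,2) 2 'bb'

[0, 1, 2, 3, 1, 3, 4, 3, 5, 2, 3, 0, 2, 3, 2, 5, 4, 6, 3, 1, 5, 2]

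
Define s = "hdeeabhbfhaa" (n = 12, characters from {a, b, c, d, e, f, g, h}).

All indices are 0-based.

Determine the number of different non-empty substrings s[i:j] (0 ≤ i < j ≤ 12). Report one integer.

rank | idx | suffix
   0 |  11 | a
   1 |  10 | aa
   2 |   4 | abhbfhaa
   3 |   7 | bfhaa
   4 |   5 | bhbfhaa
   5 |   1 | deeabhbfhaa
   6 |   3 | eabhbfhaa
   7 |   2 | eeabhbfhaa
   8 |   8 | fhaa
   9 |   9 | haa
  10 |   6 | hbfhaa
  11 |   0 | hdeeabhbfhaa

SA = [11, 10, 4, 7, 5, 1, 3, 2, 8, 9, 6, 0]
[i] adj suffixes → lcp
  [1] 11/10 → 1 ('a')
  [2] 10/4 → 1 ('a')
  [3] 4/7 → 0 ('')
  [4] 7/5 → 1 ('b')
  [5] 5/1 → 0 ('')
  [6] 1/3 → 0 ('')
  [7] 3/2 → 1 ('e')
  [8] 2/8 → 0 ('')
  [9] 8/9 → 0 ('')
  [10] 9/6 → 1 ('h')
  [11] 6/0 → 1 ('h')

n(n+1)/2 = 12·13/2 = 78
Σ LCP = 0 + 1 + 1 + 0 + 1 + 0 + 0 + 1 + 0 + 0 + 1 + 1 = 6
distinct = 78 − 6 = 72

72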